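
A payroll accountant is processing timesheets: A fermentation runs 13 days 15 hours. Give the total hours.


Days: 13
Extra hours: 15
Hours per day: 24
Days to hours: 13 x 24 = 312
Total: 312 + 15 = 327

327


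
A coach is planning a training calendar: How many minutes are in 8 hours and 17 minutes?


Hours: 8
Minutes: 17
Convert hours to minutes: 8 x 60 = 480
Add remaining minutes: 480 + 17 = 497

497


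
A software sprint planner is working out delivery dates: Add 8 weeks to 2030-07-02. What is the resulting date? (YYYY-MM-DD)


Start: 2030-07-02
Weeks to add: 8
Convert to days: 8 x 7 = 56 days
Add 56 days to 2030-07-02
Result: 2030-08-27

2030-08-27


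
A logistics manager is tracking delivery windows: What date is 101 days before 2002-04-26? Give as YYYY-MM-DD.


Start: 2002-04-26
Subtracting 101 days
Days already passed in April: 26
After going back through April: 75 more days to subtract
March 2002: 31 days, 44 remaining
February 2002: 28 days, 16 remaining
January 2002 has 31 days, need 16
Result: 2002-01-15

2002-01-15


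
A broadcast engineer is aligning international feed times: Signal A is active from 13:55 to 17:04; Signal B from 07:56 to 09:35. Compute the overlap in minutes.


Interval A: [835, 1024] minutes from midnight
Interval B: [476, 575] minutes from midnight
Overlap start = max(835, 476) = 835
Overlap end = min(1024, 575) = 575
End <= start, so the intervals do not overlap: 0 minutes

0


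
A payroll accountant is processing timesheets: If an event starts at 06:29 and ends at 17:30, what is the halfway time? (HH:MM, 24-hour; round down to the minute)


Start time: 06:29 = 389 minutes from midnight
End time: 17:30 = 1050 minutes from midnight
Sum: 389 + 1050 = 1439
Midpoint: 1439 / 2 = 719 minutes
Convert: 719 / 60 = 11 hours, 59 minutes
Result: 11:59

11:59


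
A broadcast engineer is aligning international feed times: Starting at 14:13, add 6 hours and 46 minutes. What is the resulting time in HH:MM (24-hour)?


Start time: 14:13
Adding: 6 hours 46 minutes
Minutes: 13 + 46 = 59
Hours: 14 + 6 + 0 = 20
Result: 20:59

20:59


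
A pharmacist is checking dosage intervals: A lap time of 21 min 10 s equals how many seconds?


Minutes: 21
Seconds: 10
Convert minutes to seconds: 21 x 60 = 1260
Add remaining seconds: 1260 + 10 = 1270

1270


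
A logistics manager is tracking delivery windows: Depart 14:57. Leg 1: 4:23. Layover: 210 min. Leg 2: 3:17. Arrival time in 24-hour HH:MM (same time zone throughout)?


Depart: 14:57
Leg 1: +263 min -> 19:20
Layover: +210 min -> 22:50
Leg 2: +197 min -> 02:07
Total travel: 670 minutes = 11h 10m
Arrival: 02:07

02:07


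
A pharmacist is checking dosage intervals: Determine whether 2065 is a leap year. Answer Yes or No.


Year: 2065
Divisible by 4? 2065 / 4 = 516.25 -> No
Not divisible by 4, so NOT a leap year

No


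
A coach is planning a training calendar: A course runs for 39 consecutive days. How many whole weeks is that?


Total days: 39
Days per week: 7
Division: 39 / 7 = 5 remainder 4
Complete weeks: 5
Remaining days: 4

5


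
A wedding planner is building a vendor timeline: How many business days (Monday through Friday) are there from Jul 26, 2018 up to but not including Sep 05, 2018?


Start: 2018-07-26 (Thursday)
End (exclusive): 2018-09-05 (Wednesday)
Total calendar days: 41
Full weeks: 41 // 7 = 5 -> 25 weekdays
Remaining 6 days starting on Thursday:
  Thu(w), Fri(w), Sat(-), Sun(-), Mon(w), Tue(w) -> 4 weekdays
Total business days: 25 + 4 = 29

29


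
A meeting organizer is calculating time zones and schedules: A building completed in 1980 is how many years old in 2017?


Birth year: 1980
Current year: 2017
Age = current year - birth year
Age = 2017 - 1980 = 37

37


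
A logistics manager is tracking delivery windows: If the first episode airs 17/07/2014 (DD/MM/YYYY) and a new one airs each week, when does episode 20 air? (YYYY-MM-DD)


First occurrence: 2014-07-17 (occurrence 1)
Each occurrence is 7 days after the previous.
Occurrence 20 is 19 weeks after the first.
19 weeks = 133 days
2014-07-17 + 133 days = 2014-11-27

2014-11-27


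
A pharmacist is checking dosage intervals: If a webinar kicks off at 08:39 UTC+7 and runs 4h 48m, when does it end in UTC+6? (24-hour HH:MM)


Start: 08:39 in UTC+7
Step 1 - add duration:
  minutes: 39 + 48 = 87 (carry 1h)
  hours: 8 + 4 + 1 = 13
  end in UTC+7: 13:27
Step 2 - convert UTC+7 -> UTC+6:
  offset difference: 6 - (7) = -1 hours
  13 + (-1) = 12 -> mod 24 = 12
Result: 12:27 in UTC+6

12:27


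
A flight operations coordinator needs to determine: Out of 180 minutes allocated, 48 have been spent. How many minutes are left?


Total budget: 180 minutes
Time used: 48 minutes
Remaining: 180 - 48 = 132 minutes
Percent used: 26.7%
Percent remaining: 73.3%

132


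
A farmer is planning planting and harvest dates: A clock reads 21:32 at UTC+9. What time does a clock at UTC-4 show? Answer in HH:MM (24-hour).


Local time: 21:32 at UTC+9 (offset 9h)
Target zone: UTC-4 (offset -4h)
Difference: -4 - (9) = -13 hours
Calculation: 21 + (-13) = 8
Result: 08:32

08:32


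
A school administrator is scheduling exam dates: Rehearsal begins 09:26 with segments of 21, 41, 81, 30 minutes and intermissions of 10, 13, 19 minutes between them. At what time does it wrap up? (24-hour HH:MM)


Start: 09:26 = 566 min from midnight
  after task 1 (21 min): 09:47
  after break (10 min): 09:57
  after task 2 (41 min): 10:38
  after break (13 min): 10:51
  after task 3 (81 min): 12:12
  after break (19 min): 12:31
  after task 4 (30 min): 13:01
Total elapsed: 215 minutes
End time: 13:01

13:01


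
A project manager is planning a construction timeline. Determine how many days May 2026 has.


Month: May
Year: 2026
May is a 31-day month
Total: 31 days

31


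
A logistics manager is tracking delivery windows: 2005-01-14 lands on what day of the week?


Date: 2005-01-14
January 1, 2005 is a Saturday
Day of year: 14
Offset from Jan 1: 13 days
13 mod 7 = 6
Result: Friday

Friday


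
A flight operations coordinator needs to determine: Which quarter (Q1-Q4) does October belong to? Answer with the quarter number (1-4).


Month: October (month 10)
Q1: January-March (months 1-3)
Q2: April-June (months 4-6)
Q3: July-September (months 7-9)
Q4: October-December (months 10-12)
Month 10 falls in Q4

4


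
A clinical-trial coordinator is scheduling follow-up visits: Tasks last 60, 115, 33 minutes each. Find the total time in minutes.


Durations: 60, 115, 33
Running sum: 60
+ 115 = 175
+ 33 = 208
Total duration: 208 minutes
That is 3 hours and 28 minutes

208


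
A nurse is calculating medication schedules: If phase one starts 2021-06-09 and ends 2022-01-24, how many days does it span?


Start date: 2021-06-09
End date: 2022-01-24
Jun 2021: +22 days
Jul 2021: +31 days
Aug 2021: +31 days
... (5 more months)
Total: 229 days

229


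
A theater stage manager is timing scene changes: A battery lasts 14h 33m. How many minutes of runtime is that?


Hours: 14
Extra minutes: 33
Minutes per hour: 60
Hours to minutes: 14 x 60 = 840
Total: 840 + 33 = 873

873


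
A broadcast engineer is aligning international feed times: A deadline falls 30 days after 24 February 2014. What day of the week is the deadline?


Start: 2014-02-24 (Monday)
Step 1 - find target date: add 30 days
  2014-02-24 + 30 days = 2014-03-26
Step 2 - day of week:
  30 mod 7 = 2
  Monday + 2 days -> Wednesday
Result: Wednesday (2014-03-26)

Wednesday


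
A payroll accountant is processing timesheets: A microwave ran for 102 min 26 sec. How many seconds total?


Minutes: 102
Extra seconds: 26
Seconds per minute: 60
Minutes to seconds: 102 x 60 = 6120
Total: 6120 + 26 = 6146

6146


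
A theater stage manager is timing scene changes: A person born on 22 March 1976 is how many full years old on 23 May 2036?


Birth: 1976-03-22
Reference: 2036-05-23
Year difference: 2036 - 1976 = 60
Has birthday (03-22) occurred by 05-23? Yes
Age in full years: 60

60


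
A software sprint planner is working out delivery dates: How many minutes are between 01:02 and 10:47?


Start time: 01:02 = 62 minutes from midnight
End time: 10:47 = 647 minutes from midnight
Difference: 647 - 62 = 585 minutes
That is 9 hours and 45 minutes

585


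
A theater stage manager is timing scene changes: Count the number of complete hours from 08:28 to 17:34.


Start: 08:28
End: 17:34
Hour difference: 17 - 8 = 9 hours
Minute difference: 34 - 28 = 6 minutes
Total minutes: 546
Complete hours: 546 / 60 = 9 (remainder 6)

9


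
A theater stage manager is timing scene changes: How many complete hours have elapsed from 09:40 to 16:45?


Start: 09:40
End: 16:45
Hour difference: 16 - 9 = 7 hours
Minute difference: 45 - 40 = 5 minutes
Total minutes: 425
Complete hours: 425 / 60 = 7 (remainder 5)

7


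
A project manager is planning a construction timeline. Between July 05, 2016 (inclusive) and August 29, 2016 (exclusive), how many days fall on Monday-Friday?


Start: 2016-07-05 (Tuesday)
End (exclusive): 2016-08-29 (Monday)
Total calendar days: 55
Full weeks: 55 // 7 = 7 -> 35 weekdays
Remaining 6 days starting on Tuesday:
  Tue(w), Wed(w), Thu(w), Fri(w), Sat(-), Sun(-) -> 4 weekdays
Total business days: 35 + 4 = 39

39


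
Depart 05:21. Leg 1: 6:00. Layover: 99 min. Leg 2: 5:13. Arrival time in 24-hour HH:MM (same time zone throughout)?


Depart: 05:21
Leg 1: +360 min -> 11:21
Layover: +99 min -> 13:00
Leg 2: +313 min -> 18:13
Total travel: 772 minutes = 12h 52m
Arrival: 18:13

18:13


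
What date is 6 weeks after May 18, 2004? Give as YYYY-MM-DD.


Start: 2004-05-18
Weeks to add: 6
Convert to days: 6 x 7 = 42 days
Add 42 days to 2004-05-18
Result: 2004-06-29

2004-06-29


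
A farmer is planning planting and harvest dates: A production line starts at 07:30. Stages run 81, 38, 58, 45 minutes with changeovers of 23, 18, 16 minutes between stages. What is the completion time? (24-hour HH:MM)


Start: 07:30 = 450 min from midnight
  after task 1 (81 min): 08:51
  after break (23 min): 09:14
  after task 2 (38 min): 09:52
  after break (18 min): 10:10
  after task 3 (58 min): 11:08
  after break (16 min): 11:24
  after task 4 (45 min): 12:09
Total elapsed: 279 minutes
End time: 12:09

12:09


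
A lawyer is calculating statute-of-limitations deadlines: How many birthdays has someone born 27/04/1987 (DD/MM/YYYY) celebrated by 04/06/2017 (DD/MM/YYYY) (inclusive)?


Birth: 1987-04-27
Reference: 2017-06-04
Year difference: 2017 - 1987 = 30
Has birthday (04-27) occurred by 06-04? Yes
Age in full years: 30

30


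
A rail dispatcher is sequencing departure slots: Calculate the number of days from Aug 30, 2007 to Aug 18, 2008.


Start date: 2007-08-30
End date: 2008-08-18
Aug 2007: +2 days
Sep 2007: +30 days
Oct 2007: +31 days
... (10 more months)
Total: 354 days

354


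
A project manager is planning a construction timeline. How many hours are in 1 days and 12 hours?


Days: 1
Extra hours: 12
Hours per day: 24
Days to hours: 1 x 24 = 24
Total: 24 + 12 = 36

36


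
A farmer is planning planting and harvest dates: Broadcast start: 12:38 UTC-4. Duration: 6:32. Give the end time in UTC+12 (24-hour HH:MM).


Start: 12:38 in UTC-4
Step 1 - add duration:
  minutes: 38 + 32 = 70 (carry 1h)
  hours: 12 + 6 + 1 = 19
  end in UTC-4: 19:10
Step 2 - convert UTC-4 -> UTC+12:
  offset difference: 12 - (-4) = 16 hours
  19 + (16) = 35 -> mod 24 = 11
Result: 11:10 in UTC+12

11:10


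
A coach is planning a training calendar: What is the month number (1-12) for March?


Calendar month order:
2. February
3. March <--
4. April
March is month number 3

3


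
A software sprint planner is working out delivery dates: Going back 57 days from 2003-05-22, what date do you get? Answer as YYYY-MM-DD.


Start: 2003-05-22
Subtracting 57 days
Days already passed in May: 22
After going back through May: 35 more days to subtract
April 2003: 30 days, 5 remaining
March 2003 has 31 days, need 5
Result: 2003-03-26

2003-03-26


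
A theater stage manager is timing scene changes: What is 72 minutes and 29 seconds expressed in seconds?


Minutes: 72
Extra seconds: 29
Seconds per minute: 60
Minutes to seconds: 72 x 60 = 4320
Total: 4320 + 29 = 4349

4349


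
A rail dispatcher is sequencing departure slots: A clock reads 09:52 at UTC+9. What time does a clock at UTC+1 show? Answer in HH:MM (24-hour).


Local time: 09:52 at UTC+9 (offset 9h)
Target zone: UTC+1 (offset 1h)
Difference: 1 - (9) = -8 hours
Calculation: 9 + (-8) = 1
Result: 01:52

01:52


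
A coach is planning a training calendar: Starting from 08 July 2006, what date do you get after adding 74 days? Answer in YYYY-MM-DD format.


Start: 2006-07-08
Adding 74 days
Days remaining in July: 23
After July: 51 days still to add
August 2006: 31 days, 20 remaining
September 2006 has 30 days, need 20
Result: 2006-09-20

2006-09-20


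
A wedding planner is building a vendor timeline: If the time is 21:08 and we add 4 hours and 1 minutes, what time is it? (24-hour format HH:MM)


Start time: 21:08
Adding: 4 hours 1 minutes
Minutes: 8 + 1 = 9
Hours: 21 + 4 + 0 = 25
Hour wraparound: 25 mod 24 = 1
Result: 01:09

01:09


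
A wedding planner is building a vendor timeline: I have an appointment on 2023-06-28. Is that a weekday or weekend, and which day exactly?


Date: 2023-06-28
January 1, 2023 is a Sunday
Day of year: 179
Offset from Jan 1: 178 days
178 mod 7 = 3
Result: Wednesday

Wednesday


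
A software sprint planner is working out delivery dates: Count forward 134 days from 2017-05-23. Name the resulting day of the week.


Start: 2017-05-23 (Tuesday)
Step 1 - find target date: add 134 days
  2017-05-23 + 134 days = 2017-10-04
Step 2 - day of week:
  134 mod 7 = 1
  Tuesday + 1 days -> Wednesday
Result: Wednesday (2017-10-04)

Wednesday


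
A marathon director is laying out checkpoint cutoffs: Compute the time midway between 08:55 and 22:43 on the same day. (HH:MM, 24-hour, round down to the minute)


Start time: 08:55 = 535 minutes from midnight
End time: 22:43 = 1363 minutes from midnight
Sum: 535 + 1363 = 1898
Midpoint: 1898 / 2 = 949 minutes
Convert: 949 / 60 = 15 hours, 49 minutes
Result: 15:49

15:49


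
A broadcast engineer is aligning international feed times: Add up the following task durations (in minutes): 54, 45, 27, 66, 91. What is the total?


Durations: 54, 45, 27, 66, 91
Running sum: 54
+ 45 = 99
+ 27 = 126
+ 66 = 192
+ 91 = 283
Total duration: 283 minutes
That is 4 hours and 43 minutes

283


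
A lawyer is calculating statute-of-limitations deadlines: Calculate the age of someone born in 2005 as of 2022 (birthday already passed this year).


Birth year: 2005
Current year: 2022
Age = current year - birth year
Age = 2022 - 2005 = 17

17


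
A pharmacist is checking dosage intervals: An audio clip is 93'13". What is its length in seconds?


Minutes: 93
Seconds: 13
Convert minutes to seconds: 93 x 60 = 5580
Add remaining seconds: 5580 + 13 = 5593

5593


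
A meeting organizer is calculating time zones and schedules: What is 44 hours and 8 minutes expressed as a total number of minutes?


Hours: 44
Minutes: 8
Convert hours to minutes: 44 x 60 = 2640
Add remaining minutes: 2640 + 8 = 2648

2648


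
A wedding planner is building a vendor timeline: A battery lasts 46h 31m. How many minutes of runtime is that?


Hours: 46
Extra minutes: 31
Minutes per hour: 60
Hours to minutes: 46 x 60 = 2760
Total: 2760 + 31 = 2791

2791


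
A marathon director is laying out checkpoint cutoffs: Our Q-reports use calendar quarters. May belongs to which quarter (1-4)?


Month: May (month 5)
Q1: January-March (months 1-3)
Q2: April-June (months 4-6)
Q3: July-September (months 7-9)
Q4: October-December (months 10-12)
Month 5 falls in Q2

2


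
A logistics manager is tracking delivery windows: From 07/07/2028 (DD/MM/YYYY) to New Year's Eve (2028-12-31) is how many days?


Start: July 07, 2028
End: December 31, 2028
Days left in July: 24
August: 31
September: 30
October: 31
November: 30
... plus remaining months
Sum of remaining months: 153
Total: 24 + 153 = 177

177


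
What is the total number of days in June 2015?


Month: June
Year: 2015
June is a 30-day month
Total: 30 days

30


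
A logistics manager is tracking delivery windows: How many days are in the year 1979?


Year: 1979
Check leap year rules:
Divisible by 4? No
1979 is not a leap year
Days: 365

365


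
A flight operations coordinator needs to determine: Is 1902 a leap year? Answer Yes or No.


Year: 1902
Divisible by 4? 1902 / 4 = 475.5 -> No
Not divisible by 4, so NOT a leap year

No


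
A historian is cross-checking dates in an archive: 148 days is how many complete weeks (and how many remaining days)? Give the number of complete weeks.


Total days: 148
Days per week: 7
Division: 148 / 7 = 21 remainder 1
Complete weeks: 21
Remaining days: 1

21


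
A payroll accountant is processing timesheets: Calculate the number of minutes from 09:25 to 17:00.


Start time: 09:25 = 565 minutes from midnight
End time: 17:00 = 1020 minutes from midnight
Difference: 1020 - 565 = 455 minutes
That is 7 hours and 35 minutes

455


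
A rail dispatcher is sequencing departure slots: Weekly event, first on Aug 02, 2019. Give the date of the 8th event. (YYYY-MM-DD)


First occurrence: 2019-08-02 (occurrence 1)
Each occurrence is 7 days after the previous.
Occurrence 8 is 7 weeks after the first.
7 weeks = 49 days
2019-08-02 + 49 days = 2019-09-20

2019-09-20


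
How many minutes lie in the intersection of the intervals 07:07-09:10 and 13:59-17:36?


Interval A: [427, 550] minutes from midnight
Interval B: [839, 1056] minutes from midnight
Overlap start = max(427, 839) = 839
Overlap end = min(550, 1056) = 550
End <= start, so the intervals do not overlap: 0 minutes

0


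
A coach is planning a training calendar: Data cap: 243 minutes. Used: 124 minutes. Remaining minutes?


Total budget: 243 minutes
Time used: 124 minutes
Remaining: 243 - 124 = 119 minutes
Percent used: 51.0%
Percent remaining: 49.0%

119


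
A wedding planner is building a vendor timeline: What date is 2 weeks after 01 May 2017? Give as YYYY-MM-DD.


Start: 2017-05-01
Weeks to add: 2
Convert to days: 2 x 7 = 14 days
Add 14 days to 2017-05-01
Result: 2017-05-15

2017-05-15


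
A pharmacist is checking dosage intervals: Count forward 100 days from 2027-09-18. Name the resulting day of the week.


Start: 2027-09-18 (Saturday)
Step 1 - find target date: add 100 days
  2027-09-18 + 100 days = 2027-12-27
Step 2 - day of week:
  100 mod 7 = 2
  Saturday + 2 days -> Monday
Result: Monday (2027-12-27)

Monday


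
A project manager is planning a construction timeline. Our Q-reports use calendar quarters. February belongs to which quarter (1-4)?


Month: February (month 2)
Q1: January-March (months 1-3)
Q2: April-June (months 4-6)
Q3: July-September (months 7-9)
Q4: October-December (months 10-12)
Month 2 falls in Q1

1


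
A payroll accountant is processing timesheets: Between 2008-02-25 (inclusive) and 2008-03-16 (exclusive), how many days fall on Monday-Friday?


Start: 2008-02-25 (Monday)
End (exclusive): 2008-03-16 (Sunday)
Total calendar days: 20
Full weeks: 20 // 7 = 2 -> 10 weekdays
Remaining 6 days starting on Monday:
  Mon(w), Tue(w), Wed(w), Thu(w), Fri(w), Sat(-) -> 5 weekdays
Total business days: 10 + 5 = 15

15


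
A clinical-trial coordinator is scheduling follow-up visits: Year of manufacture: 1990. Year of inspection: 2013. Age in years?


Birth year: 1990
Current year: 2013
Age = current year - birth year
Age = 2013 - 1990 = 23

23


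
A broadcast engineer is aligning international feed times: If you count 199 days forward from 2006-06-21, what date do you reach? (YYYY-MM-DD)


Start: 2006-06-21
Adding 199 days
Days remaining in June: 9
After June: 190 days still to add
July 2006: 31 days, 159 remaining
August 2006: 31 days, 128 remaining
September 2006: 30 days, 98 remaining
October 2006: 31 days, 67 remaining
Result: 2007-01-06

2007-01-06


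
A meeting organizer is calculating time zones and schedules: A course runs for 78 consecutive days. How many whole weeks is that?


Total days: 78
Days per week: 7
Division: 78 / 7 = 11 remainder 1
Complete weeks: 11
Remaining days: 1

11


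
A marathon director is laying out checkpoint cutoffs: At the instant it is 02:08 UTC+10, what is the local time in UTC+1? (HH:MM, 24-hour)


Local time: 02:08 at UTC+10 (offset 10h)
Target zone: UTC+1 (offset 1h)
Difference: 1 - (10) = -9 hours
Calculation: 2 + (-9) = -7
Wraparound: (-7) mod 24 = 17
Result: 17:08

17:08


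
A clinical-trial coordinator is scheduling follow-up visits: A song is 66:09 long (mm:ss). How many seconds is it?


Minutes: 66
Extra seconds: 9
Seconds per minute: 60
Minutes to seconds: 66 x 60 = 3960
Total: 3960 + 9 = 3969

3969


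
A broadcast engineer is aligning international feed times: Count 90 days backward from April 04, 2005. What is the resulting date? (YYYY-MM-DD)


Start: 2005-04-04
Subtracting 90 days
Days already passed in April: 4
After going back through April: 86 more days to subtract
March 2005: 31 days, 55 remaining
February 2005: 28 days, 27 remaining
January 2005 has 31 days, need 27
Result: 2005-01-04

2005-01-04


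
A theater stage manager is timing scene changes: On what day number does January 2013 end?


Month: January
Year: 2013
January is a 31-day month
Total: 31 days

31


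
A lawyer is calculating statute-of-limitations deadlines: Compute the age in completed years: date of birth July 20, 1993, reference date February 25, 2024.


Birth: 1993-07-20
Reference: 2024-02-25
Year difference: 2024 - 1993 = 31
Has birthday (07-20) occurred by 02-25? No
Birthday not yet reached this year -> subtract 1
Age in full years: 30

30


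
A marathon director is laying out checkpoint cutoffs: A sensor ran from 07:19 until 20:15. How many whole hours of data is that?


Start: 07:19
End: 20:15
Hour difference: 20 - 7 = 13 hours
Minute difference: 15 - 19 = -4 minutes
Total minutes: 776
Complete hours: 776 / 60 = 12 (remainder 56)

12


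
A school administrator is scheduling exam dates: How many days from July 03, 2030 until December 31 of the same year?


Start: July 03, 2030
End: December 31, 2030
Days left in July: 28
August: 31
September: 30
October: 31
November: 30
... plus remaining months
Sum of remaining months: 153
Total: 28 + 153 = 181

181


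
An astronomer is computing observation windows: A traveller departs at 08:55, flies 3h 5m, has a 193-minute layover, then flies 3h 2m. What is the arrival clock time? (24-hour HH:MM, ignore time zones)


Depart: 08:55
Leg 1: +185 min -> 12:00
Layover: +193 min -> 15:13
Leg 2: +182 min -> 18:15
Total travel: 560 minutes = 9h 20m
Arrival: 18:15

18:15


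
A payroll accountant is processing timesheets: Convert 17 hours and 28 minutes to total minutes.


Hours: 17
Minutes: 28
Convert hours to minutes: 17 x 60 = 1020
Add remaining minutes: 1020 + 28 = 1048

1048


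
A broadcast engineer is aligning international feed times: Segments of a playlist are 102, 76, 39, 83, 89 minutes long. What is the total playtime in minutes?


Durations: 102, 76, 39, 83, 89
Running sum: 102
+ 76 = 178
+ 39 = 217
+ 83 = 300
+ 89 = 389
Total duration: 389 minutes
That is 6 hours and 29 minutes

389


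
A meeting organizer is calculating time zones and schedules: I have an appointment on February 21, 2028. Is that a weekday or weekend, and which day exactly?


Date: 2028-02-21
January 1, 2028 is a Saturday
Day of year: 52
Offset from Jan 1: 51 days
51 mod 7 = 2
Result: Monday

Monday


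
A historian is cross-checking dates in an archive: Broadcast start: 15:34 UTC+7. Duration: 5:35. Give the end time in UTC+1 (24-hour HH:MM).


Start: 15:34 in UTC+7
Step 1 - add duration:
  minutes: 34 + 35 = 69 (carry 1h)
  hours: 15 + 5 + 1 = 21
  end in UTC+7: 21:09
Step 2 - convert UTC+7 -> UTC+1:
  offset difference: 1 - (7) = -6 hours
  21 + (-6) = 15 -> mod 24 = 15
Result: 15:09 in UTC+1

15:09


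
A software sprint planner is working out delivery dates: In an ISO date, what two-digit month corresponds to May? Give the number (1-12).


Calendar month order:
4. April
5. May <--
6. June
May is month number 5

5


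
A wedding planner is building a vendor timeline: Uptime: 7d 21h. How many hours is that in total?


Days: 7
Extra hours: 21
Hours per day: 24
Days to hours: 7 x 24 = 168
Total: 168 + 21 = 189

189


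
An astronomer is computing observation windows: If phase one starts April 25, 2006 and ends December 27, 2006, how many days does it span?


Start date: 2006-04-25
End date: 2006-12-27
Apr 2006: +6 days
May 2006: +31 days
Jun 2006: +30 days
... (6 more months)
Total: 246 days

246


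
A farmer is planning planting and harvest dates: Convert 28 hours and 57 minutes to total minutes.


Hours: 28
Extra minutes: 57
Minutes per hour: 60
Hours to minutes: 28 x 60 = 1680
Total: 1680 + 57 = 1737

1737


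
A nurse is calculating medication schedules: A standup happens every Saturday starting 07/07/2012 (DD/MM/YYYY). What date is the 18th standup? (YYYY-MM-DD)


First occurrence: 2012-07-07 (occurrence 1)
Each occurrence is 7 days after the previous.
Occurrence 18 is 17 weeks after the first.
17 weeks = 119 days
2012-07-07 + 119 days = 2012-11-03

2012-11-03


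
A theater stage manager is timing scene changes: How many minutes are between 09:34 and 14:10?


Start time: 09:34 = 574 minutes from midnight
End time: 14:10 = 850 minutes from midnight
Difference: 850 - 574 = 276 minutes
That is 4 hours and 36 minutes

276


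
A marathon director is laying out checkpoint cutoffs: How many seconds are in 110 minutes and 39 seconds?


Minutes: 110
Seconds: 39
Convert minutes to seconds: 110 x 60 = 6600
Add remaining seconds: 6600 + 39 = 6639

6639


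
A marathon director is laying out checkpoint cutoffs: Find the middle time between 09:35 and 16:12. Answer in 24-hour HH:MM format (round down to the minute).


Start time: 09:35 = 575 minutes from midnight
End time: 16:12 = 972 minutes from midnight
Sum: 575 + 972 = 1547
Midpoint: 1547 / 2 = 773 minutes
Convert: 773 / 60 = 12 hours, 53 minutes
Result: 12:53

12:53


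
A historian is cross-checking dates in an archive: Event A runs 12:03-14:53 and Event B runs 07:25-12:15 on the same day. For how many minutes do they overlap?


Interval A: [723, 893] minutes from midnight
Interval B: [445, 735] minutes from midnight
Overlap start = max(723, 445) = 723
Overlap end = min(893, 735) = 735
Overlap = 735 - 723 = 12 minutes

12


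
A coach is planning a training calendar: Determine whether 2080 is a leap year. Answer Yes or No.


Year: 2080
Divisible by 4? 2080 / 4 = 520.0 -> Yes
Divisible by 100? 2080 / 100 = 20.8 -> No
Divisible by 4 but not 100, so it IS a leap year

Yes


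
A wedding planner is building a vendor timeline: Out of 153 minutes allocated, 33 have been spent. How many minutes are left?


Total budget: 153 minutes
Time used: 33 minutes
Remaining: 153 - 33 = 120 minutes
Percent used: 21.6%
Percent remaining: 78.4%

120


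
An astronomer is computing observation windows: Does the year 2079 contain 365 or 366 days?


Year: 2079
Check leap year rules:
Divisible by 4? No
2079 is not a leap year
Days: 365

365


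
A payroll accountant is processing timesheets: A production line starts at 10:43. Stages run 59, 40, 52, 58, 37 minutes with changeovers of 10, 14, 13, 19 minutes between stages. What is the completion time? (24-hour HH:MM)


Start: 10:43 = 643 min from midnight
  after task 1 (59 min): 11:42
  after break (10 min): 11:52
  after task 2 (40 min): 12:32
  after break (14 min): 12:46
  after task 3 (52 min): 13:38
  after break (13 min): 13:51
  after task 4 (58 min): 14:49
  after break (19 min): 15:08
  after task 5 (37 min): 15:45
Total elapsed: 302 minutes
End time: 15:45

15:45


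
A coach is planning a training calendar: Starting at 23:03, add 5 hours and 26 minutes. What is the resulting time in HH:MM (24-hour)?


Start time: 23:03
Adding: 5 hours 26 minutes
Minutes: 3 + 26 = 29
Hours: 23 + 5 + 0 = 28
Hour wraparound: 28 mod 24 = 4
Result: 04:29

04:29


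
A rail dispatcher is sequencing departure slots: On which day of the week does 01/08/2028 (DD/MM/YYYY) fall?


Date: 2028-08-01
January 1, 2028 is a Saturday
Day of year: 214
Offset from Jan 1: 213 days
213 mod 7 = 3
Result: Tuesday

Tuesday


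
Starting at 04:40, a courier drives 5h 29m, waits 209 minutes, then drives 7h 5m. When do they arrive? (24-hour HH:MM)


Depart: 04:40
Leg 1: +329 min -> 10:09
Layover: +209 min -> 13:38
Leg 2: +425 min -> 20:43
Total travel: 963 minutes = 16h 3m
Arrival: 20:43

20:43


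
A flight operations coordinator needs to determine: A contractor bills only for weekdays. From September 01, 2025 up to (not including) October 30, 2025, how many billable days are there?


Start: 2025-09-01 (Monday)
End (exclusive): 2025-10-30 (Thursday)
Total calendar days: 59
Full weeks: 59 // 7 = 8 -> 40 weekdays
Remaining 3 days starting on Monday:
  Mon(w), Tue(w), Wed(w) -> 3 weekdays
Total business days: 40 + 3 = 43

43


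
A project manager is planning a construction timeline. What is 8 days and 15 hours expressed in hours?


Days: 8
Extra hours: 15
Hours per day: 24
Days to hours: 8 x 24 = 192
Total: 192 + 15 = 207

207


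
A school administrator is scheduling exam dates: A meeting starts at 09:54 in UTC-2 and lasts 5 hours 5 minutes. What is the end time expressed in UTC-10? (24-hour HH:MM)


Start: 09:54 in UTC-2
Step 1 - add duration:
  minutes: 54 + 5 = 59
  hours: 9 + 5 + 0 = 14
  end in UTC-2: 14:59
Step 2 - convert UTC-2 -> UTC-10:
  offset difference: -10 - (-2) = -8 hours
  14 + (-8) = 6 -> mod 24 = 6
Result: 06:59 in UTC-10

06:59


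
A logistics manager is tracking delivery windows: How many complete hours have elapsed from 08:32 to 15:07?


Start: 08:32
End: 15:07
Hour difference: 15 - 8 = 7 hours
Minute difference: 7 - 32 = -25 minutes
Total minutes: 395
Complete hours: 395 / 60 = 6 (remainder 35)

6


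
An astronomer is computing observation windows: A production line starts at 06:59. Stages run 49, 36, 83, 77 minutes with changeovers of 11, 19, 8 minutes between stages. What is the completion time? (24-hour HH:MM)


Start: 06:59 = 419 min from midnight
  after task 1 (49 min): 07:48
  after break (11 min): 07:59
  after task 2 (36 min): 08:35
  after break (19 min): 08:54
  after task 3 (83 min): 10:17
  after break (8 min): 10:25
  after task 4 (77 min): 11:42
Total elapsed: 283 minutes
End time: 11:42

11:42


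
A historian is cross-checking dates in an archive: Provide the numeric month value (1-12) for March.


Calendar month order:
2. February
3. March <--
4. April
March is month number 3

3


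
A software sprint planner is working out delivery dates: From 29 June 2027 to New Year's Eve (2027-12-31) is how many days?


Start: June 29, 2027
End: December 31, 2027
Days left in June: 1
July: 31
August: 31
September: 30
October: 31
... plus remaining months
Sum of remaining months: 184
Total: 1 + 184 = 185

185


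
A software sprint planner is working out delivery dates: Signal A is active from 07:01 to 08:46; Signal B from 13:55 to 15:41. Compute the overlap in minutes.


Interval A: [421, 526] minutes from midnight
Interval B: [835, 941] minutes from midnight
Overlap start = max(421, 835) = 835
Overlap end = min(526, 941) = 526
End <= start, so the intervals do not overlap: 0 minutes

0


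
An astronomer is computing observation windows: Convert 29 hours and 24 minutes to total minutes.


Hours: 29
Minutes: 24
Convert hours to minutes: 29 x 60 = 1740
Add remaining minutes: 1740 + 24 = 1764

1764


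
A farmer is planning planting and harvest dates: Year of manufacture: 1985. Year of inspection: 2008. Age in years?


Birth year: 1985
Current year: 2008
Age = current year - birth year
Age = 2008 - 1985 = 23

23


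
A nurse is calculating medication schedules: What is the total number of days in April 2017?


Month: April
Year: 2017
April is a 30-day month
Total: 30 days

30


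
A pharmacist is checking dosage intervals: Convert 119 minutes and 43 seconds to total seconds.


Minutes: 119
Extra seconds: 43
Seconds per minute: 60
Minutes to seconds: 119 x 60 = 7140
Total: 7140 + 43 = 7183

7183


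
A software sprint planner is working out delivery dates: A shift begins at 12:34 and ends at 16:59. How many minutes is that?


Start time: 12:34 = 754 minutes from midnight
End time: 16:59 = 1019 minutes from midnight
Difference: 1019 - 754 = 265 minutes
That is 4 hours and 25 minutes

265


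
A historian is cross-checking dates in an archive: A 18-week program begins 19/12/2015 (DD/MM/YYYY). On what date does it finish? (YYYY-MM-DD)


Start: 2015-12-19
Weeks to add: 18
Convert to days: 18 x 7 = 126 days
Add 126 days to 2015-12-19
Result: 2016-04-23

2016-04-23


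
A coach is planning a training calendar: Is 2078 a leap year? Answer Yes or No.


Year: 2078
Divisible by 4? 2078 / 4 = 519.5 -> No
Not divisible by 4, so NOT a leap year

No


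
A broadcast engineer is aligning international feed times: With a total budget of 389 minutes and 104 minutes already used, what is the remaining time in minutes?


Total budget: 389 minutes
Time used: 104 minutes
Remaining: 389 - 104 = 285 minutes
Percent used: 26.7%
Percent remaining: 73.3%

285


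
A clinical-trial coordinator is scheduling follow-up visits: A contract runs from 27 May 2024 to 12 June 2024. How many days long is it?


Start date: 2024-05-27
End date: 2024-06-12
May 2024: +5 days
Jun 2024: +11 days
Total: 16 days

16


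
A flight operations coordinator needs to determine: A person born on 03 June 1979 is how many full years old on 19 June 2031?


Birth: 1979-06-03
Reference: 2031-06-19
Year difference: 2031 - 1979 = 52
Has birthday (06-03) occurred by 06-19? Yes
Age in full years: 52

52


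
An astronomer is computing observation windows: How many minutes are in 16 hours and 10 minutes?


Hours: 16
Extra minutes: 10
Minutes per hour: 60
Hours to minutes: 16 x 60 = 960
Total: 960 + 10 = 970

970


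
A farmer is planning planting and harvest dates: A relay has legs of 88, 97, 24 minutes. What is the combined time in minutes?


Durations: 88, 97, 24
Running sum: 88
+ 97 = 185
+ 24 = 209
Total duration: 209 minutes
That is 3 hours and 29 minutes

209


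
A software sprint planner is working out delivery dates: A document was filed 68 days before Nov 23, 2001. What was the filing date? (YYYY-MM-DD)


Start: 2001-11-23
Subtracting 68 days
Days already passed in November: 23
After going back through November: 45 more days to subtract
October 2001: 31 days, 14 remaining
September 2001 has 30 days, need 14
Result: 2001-09-16

2001-09-16


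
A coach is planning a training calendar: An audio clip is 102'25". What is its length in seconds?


Minutes: 102
Seconds: 25
Convert minutes to seconds: 102 x 60 = 6120
Add remaining seconds: 6120 + 25 = 6145

6145


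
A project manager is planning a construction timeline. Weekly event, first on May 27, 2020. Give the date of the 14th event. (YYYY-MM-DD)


First occurrence: 2020-05-27 (occurrence 1)
Each occurrence is 7 days after the previous.
Occurrence 14 is 13 weeks after the first.
13 weeks = 91 days
2020-05-27 + 91 days = 2020-08-26

2020-08-26


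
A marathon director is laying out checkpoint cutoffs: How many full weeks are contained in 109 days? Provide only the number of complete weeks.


Total days: 109
Days per week: 7
Division: 109 / 7 = 15 remainder 4
Complete weeks: 15
Remaining days: 4

15


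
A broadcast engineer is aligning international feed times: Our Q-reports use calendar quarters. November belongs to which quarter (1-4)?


Month: November (month 11)
Q1: January-March (months 1-3)
Q2: April-June (months 4-6)
Q3: July-September (months 7-9)
Q4: October-December (months 10-12)
Month 11 falls in Q4

4


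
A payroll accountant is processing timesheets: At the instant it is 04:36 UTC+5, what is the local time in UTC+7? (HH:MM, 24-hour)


Local time: 04:36 at UTC+5 (offset 5h)
Target zone: UTC+7 (offset 7h)
Difference: 7 - (5) = 2 hours
Calculation: 4 + (2) = 6
Result: 06:36

06:36


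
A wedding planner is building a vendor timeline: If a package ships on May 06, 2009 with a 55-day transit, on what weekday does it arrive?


Start: 2009-05-06 (Wednesday)
Step 1 - find target date: add 55 days
  2009-05-06 + 55 days = 2009-06-30
Step 2 - day of week:
  55 mod 7 = 6
  Wednesday + 6 days -> Tuesday
Result: Tuesday (2009-06-30)

Tuesday


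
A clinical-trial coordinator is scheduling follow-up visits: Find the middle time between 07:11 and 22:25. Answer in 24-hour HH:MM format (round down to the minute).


Start time: 07:11 = 431 minutes from midnight
End time: 22:25 = 1345 minutes from midnight
Sum: 431 + 1345 = 1776
Midpoint: 1776 / 2 = 888 minutes
Convert: 888 / 60 = 14 hours, 48 minutes
Result: 14:48

14:48


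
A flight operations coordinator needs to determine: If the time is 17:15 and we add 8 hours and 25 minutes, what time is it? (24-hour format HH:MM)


Start time: 17:15
Adding: 8 hours 25 minutes
Minutes: 15 + 25 = 40
Hours: 17 + 8 + 0 = 25
Hour wraparound: 25 mod 24 = 1
Result: 01:40

01:40


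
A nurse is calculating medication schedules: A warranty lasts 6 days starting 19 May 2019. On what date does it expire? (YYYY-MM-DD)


Start: 2019-05-19
Adding 6 days
Days remaining in May: 12
Result: 2019-05-25

2019-05-25


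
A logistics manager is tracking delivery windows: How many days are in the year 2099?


Year: 2099
Check leap year rules:
Divisible by 4? No
2099 is not a leap year
Days: 365

365


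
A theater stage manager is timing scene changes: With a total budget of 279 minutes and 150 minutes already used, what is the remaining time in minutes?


Total budget: 279 minutes
Time used: 150 minutes
Remaining: 279 - 150 = 129 minutes
Percent used: 53.8%
Percent remaining: 46.2%

129


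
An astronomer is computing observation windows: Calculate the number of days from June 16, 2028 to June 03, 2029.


Start date: 2028-06-16
End date: 2029-06-03
Jun 2028: +15 days
Jul 2028: +31 days
Aug 2028: +31 days
... (10 more months)
Total: 352 days

352


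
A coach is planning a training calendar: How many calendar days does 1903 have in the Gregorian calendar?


Year: 1903
Check leap year rules:
Divisible by 4? No
1903 is not a leap year
Days: 365

365


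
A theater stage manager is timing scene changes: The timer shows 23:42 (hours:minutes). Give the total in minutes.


Hours: 23
Minutes: 42
Convert hours to minutes: 23 x 60 = 1380
Add remaining minutes: 1380 + 42 = 1422

1422


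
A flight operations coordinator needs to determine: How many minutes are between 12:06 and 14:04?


Start time: 12:06 = 726 minutes from midnight
End time: 14:04 = 844 minutes from midnight
Difference: 844 - 726 = 118 minutes
That is 1 hours and 58 minutes

118


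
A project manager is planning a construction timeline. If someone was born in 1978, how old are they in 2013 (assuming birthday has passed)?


Birth year: 1978
Current year: 2013
Age = current year - birth year
Age = 2013 - 1978 = 35

35


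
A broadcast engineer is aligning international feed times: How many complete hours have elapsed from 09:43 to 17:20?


Start: 09:43
End: 17:20
Hour difference: 17 - 9 = 8 hours
Minute difference: 20 - 43 = -23 minutes
Total minutes: 457
Complete hours: 457 / 60 = 7 (remainder 37)

7


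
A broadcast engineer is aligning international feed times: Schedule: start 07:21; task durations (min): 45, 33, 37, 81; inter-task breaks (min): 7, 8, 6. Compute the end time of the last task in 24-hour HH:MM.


Start: 07:21 = 441 min from midnight
  after task 1 (45 min): 08:06
  after break (7 min): 08:13
  after task 2 (33 min): 08:46
  after break (8 min): 08:54
  after task 3 (37 min): 09:31
  after break (6 min): 09:37
  after task 4 (81 min): 10:58
Total elapsed: 217 minutes
End time: 10:58

10:58
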